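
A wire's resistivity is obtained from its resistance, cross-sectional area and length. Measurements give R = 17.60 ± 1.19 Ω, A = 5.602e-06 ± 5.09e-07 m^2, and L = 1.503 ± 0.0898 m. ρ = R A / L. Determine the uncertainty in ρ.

Each factor contributes (exponent × relative error)² to (δρ/ρ)²:
  (1·δR/R)² = (1×0.0676)² = 0.00457;  (1·δA/A)² = (1×0.0909)² = 0.00826;  (-1·δL/L)² = (-1×0.0597)² = 0.00357
δρ/ρ = √(0.0164) = 0.128
ρ = 6.56e-05 Ω·m, so δρ = 0.128 × 6.56e-05 = 8.4e-06 Ω·m.

8.4e-06 Ω·m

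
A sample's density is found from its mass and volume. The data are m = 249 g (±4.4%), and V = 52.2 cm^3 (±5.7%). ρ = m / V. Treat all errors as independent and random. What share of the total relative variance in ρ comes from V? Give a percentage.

62.7%

(δρ/ρ)² = (1·δm/m)² + (-1·δV/V)²
  m term: (1×0.0440)² = 0.00194
  V term: (-1×0.0570)² = 0.00325
Total = 0.00519. Share from V = 0.00325/0.00519 = 0.627.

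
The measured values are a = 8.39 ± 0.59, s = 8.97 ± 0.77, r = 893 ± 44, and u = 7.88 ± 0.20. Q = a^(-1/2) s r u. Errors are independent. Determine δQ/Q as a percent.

Since Q is a product/quotient, work with relative uncertainties:
  (−½·δa/a)² = (-0.5×0.0703)² = 0.00124;  (1·δs/s)² = (1×0.0858)² = 0.00737;  (1·δr/r)² = (1×0.0493)² = 0.00243;  (1·δu/u)² = (1×0.0254)² = 0.000644
δQ/Q = √(0.0117) = 0.108

10.8%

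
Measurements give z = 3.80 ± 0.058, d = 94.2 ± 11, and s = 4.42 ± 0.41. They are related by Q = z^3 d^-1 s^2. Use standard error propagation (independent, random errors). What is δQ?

2.55

Relative error in a monomial: (δQ/Q)² = Σ (nᵢ · δxᵢ/xᵢ)².
  (3·δz/z)² = (3×0.0153)² = 0.00210;  (-1·δd/d)² = (-1×0.117)² = 0.0136;  (2·δs/s)² = (2×0.0928)² = 0.0344
δQ/Q = √(0.0502) = 0.224
Q = 11.4, so δQ = 0.224 × 11.4 = 2.55.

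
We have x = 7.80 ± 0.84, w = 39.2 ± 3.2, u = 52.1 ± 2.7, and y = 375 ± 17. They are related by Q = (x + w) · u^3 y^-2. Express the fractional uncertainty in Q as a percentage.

Let h = x + w = 47.0. δh = √(δx² + δw²) = √(0.706 + 10.2) = 3.31, so δh/h = 0.0704.
Q is then a monomial in h, u, y:
δQ/Q = √((δh/h)² + (3·δu/u)² + (-2·δy/y)²) = √(0.00496 + 0.0242 + 0.00822) = 0.193

19.3%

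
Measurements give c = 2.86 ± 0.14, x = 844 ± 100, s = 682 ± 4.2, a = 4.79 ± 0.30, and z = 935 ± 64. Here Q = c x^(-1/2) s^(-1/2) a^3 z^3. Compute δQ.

9.78e+07

Relative error in a monomial: (δQ/Q)² = Σ (nᵢ · δxᵢ/xᵢ)².
  (1·δc/c)² = (1×0.0490)² = 0.00240;  (−½·δx/x)² = (-0.5×0.118)² = 0.00351;  (−½·δs/s)² = (-0.5×0.00616)² = 9.48e-06;  (3·δa/a)² = (3×0.0626)² = 0.0353;  (3·δz/z)² = (3×0.0684)² = 0.0422
δQ/Q = √(0.0834) = 0.289
Q = 3.39e+08, so δQ = 0.289 × 3.39e+08 = 9.78e+07.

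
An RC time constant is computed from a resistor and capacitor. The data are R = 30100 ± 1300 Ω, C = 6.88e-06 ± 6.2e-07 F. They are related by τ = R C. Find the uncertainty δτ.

Since τ is a product/quotient, work with relative uncertainties:
  (1·δR/R)² = (1×0.0432)² = 0.00187;  (1·δC/C)² = (1×0.0901)² = 0.00812
δτ/τ = √(0.00999) = 0.0999
τ = 0.207 s, so δτ = 0.0999 × 0.207 = 0.0207 s.

0.0207 s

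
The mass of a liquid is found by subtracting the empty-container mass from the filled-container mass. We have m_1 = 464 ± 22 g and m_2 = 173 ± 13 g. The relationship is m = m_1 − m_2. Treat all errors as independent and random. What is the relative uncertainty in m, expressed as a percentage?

Absolute uncertainties add in quadrature for a linear combination:
  (δm_1)² = 484;  (δm_2)² = 169
δm = √(653) = 25.6 g
m = 291 g, so δm/m = 25.6/291 = 0.0878.

8.78%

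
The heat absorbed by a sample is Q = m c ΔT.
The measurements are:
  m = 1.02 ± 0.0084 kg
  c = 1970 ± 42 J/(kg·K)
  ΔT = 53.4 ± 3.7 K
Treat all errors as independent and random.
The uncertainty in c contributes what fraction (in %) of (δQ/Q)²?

(δQ/Q)² = (1·δm/m)² + (1·δc/c)² + (1·δΔT/ΔT)²
  m term: (1×0.00824)² = 6.78e-05
  c term: (1×0.0213)² = 0.000455
  ΔT term: (1×0.0693)² = 0.00480
Total = 0.00532. Share from c = 0.000455/0.00532 = 0.0854.

8.54%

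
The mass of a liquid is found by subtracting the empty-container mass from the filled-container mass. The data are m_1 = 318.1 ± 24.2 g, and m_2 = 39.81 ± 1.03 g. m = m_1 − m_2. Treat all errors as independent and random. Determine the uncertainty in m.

m is a linear combination, so absolute uncertainties add in quadrature:
  (δm_1)² = 586;  (δm_2)² = 1.06
δm = √(587) = 24.2 g

24.2 g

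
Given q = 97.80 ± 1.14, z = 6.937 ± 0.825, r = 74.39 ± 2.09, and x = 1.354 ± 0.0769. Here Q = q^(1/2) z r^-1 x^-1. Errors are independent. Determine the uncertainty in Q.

0.0919

Q is a product of powers, so relative uncertainties combine in quadrature:
  (½·δq/q)² = (0.5×0.0117)² = 3.4e-05;  (1·δz/z)² = (1×0.119)² = 0.0141;  (-1·δr/r)² = (-1×0.0281)² = 0.000789;  (-1·δx/x)² = (-1×0.0568)² = 0.00323
δQ/Q = √(0.0182) = 0.135
Q = 0.6811, so δQ = 0.135 × 0.6811 = 0.0919.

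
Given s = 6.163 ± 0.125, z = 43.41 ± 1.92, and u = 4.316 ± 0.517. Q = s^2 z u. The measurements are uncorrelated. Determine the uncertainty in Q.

953

Q is a product of powers, so relative uncertainties combine in quadrature:
  (2·δs/s)² = (2×0.0203)² = 0.00165;  (1·δz/z)² = (1×0.0442)² = 0.00196;  (1·δu/u)² = (1×0.120)² = 0.0143
δQ/Q = √(0.0180) = 0.134
Q = 7116, so δQ = 0.134 × 7116 = 953.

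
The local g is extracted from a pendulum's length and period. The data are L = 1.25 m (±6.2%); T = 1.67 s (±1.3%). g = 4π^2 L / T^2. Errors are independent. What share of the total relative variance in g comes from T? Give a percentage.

(δg/g)² = (1·δL/L)² + (-2·δT/T)²
  L term: (1×0.0620)² = 0.00384
  T term: (-2×0.0130)² = 0.000676
Total = 0.00452. Share from T = 0.000676/0.00452 = 0.150.

15.0%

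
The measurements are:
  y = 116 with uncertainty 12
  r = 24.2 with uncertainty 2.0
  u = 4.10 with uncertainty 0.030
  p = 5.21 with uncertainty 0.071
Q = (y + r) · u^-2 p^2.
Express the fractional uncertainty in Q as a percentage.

Let w = y + r = 140. δw = √(δy² + δr²) = √(144 + 4.00) = 12.2, so δw/w = 0.0868.
Q is then a monomial in w, u, p:
δQ/Q = √((δw/w)² + (-2·δu/u)² + (2·δp/p)²) = √(0.00753 + 0.000214 + 0.000743) = 0.0921

9.21%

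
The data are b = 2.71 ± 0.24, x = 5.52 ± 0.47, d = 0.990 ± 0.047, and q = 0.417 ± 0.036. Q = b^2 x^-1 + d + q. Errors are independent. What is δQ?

0.268

Let p = b^2·x^-1 = 1.33. δp/p = √((2·δb/b)² + (-1·δx/x)²) = √(0.0314 + 0.00725) = 0.197, so δp = 0.261.
Q = p + d + q: δQ = √(δp² + δd² + δq²) = √(0.0684 + 0.00221 + 0.00130) = 0.268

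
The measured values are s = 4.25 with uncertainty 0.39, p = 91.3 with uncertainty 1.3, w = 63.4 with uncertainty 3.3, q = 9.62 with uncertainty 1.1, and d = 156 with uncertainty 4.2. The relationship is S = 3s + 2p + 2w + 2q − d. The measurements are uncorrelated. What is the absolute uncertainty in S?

Absolute uncertainties add in quadrature for a linear combination:
  (3·δs)² = 1.37;  (2·δp)² = 6.76;  (2·δw)² = 43.6;  (2·δq)² = 4.84;  (δd)² = 17.6
δS = √(74.2) = 8.61

8.61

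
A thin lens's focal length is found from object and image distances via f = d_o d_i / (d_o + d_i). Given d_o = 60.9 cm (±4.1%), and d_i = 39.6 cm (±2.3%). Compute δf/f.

∂f/∂d_o = (d_i/(d_o+d_i))² = 0.155;  ∂f/∂d_i = (d_o/(d_o+d_i))² = 0.367
δf = √((∂f/∂d_o · δd_o)² + (∂f/∂d_i · δd_i)²) = √(0.150 + 0.112) = 0.512 cm
f = 24.0 cm, so δf/f = 0.512/24.0 = 0.0213.

0.0213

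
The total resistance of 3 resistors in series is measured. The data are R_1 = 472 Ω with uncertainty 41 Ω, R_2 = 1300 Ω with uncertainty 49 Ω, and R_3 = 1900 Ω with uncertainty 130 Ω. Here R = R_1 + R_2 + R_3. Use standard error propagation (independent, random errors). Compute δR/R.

R is a linear combination, so absolute uncertainties add in quadrature:
  (δR_1)² = 1680;  (δR_2)² = 2400;  (δR_3)² = 16900
δR = √(21000) = 145 Ω
R = 3670 Ω, so δR/R = 145/3670 = 0.0394.

0.0394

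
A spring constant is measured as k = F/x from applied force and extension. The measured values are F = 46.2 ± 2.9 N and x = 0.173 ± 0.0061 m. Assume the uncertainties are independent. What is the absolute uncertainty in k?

k is a product of powers, so relative uncertainties combine in quadrature:
  (1·δF/F)² = (1×0.0628)² = 0.00394;  (-1·δx/x)² = (-1×0.0353)² = 0.00124
δk/k = √(0.00518) = 0.0720
k = 267 N/m, so δk = 0.0720 × 267 = 19.2 N/m.

19.2 N/m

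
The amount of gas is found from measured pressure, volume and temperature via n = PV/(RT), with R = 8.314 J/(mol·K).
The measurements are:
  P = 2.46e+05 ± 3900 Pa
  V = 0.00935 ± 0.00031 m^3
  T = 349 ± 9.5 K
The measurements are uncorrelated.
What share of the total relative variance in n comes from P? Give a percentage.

(δn/n)² = (1·δP/P)² + (1·δV/V)² + (-1·δT/T)²
  P term: (1×0.0159)² = 0.000251
  V term: (1×0.0332)² = 0.00110
  T term: (-1×0.0272)² = 0.000741
Total = 0.00209. Share from P = 0.000251/0.00209 = 0.120.

12.0%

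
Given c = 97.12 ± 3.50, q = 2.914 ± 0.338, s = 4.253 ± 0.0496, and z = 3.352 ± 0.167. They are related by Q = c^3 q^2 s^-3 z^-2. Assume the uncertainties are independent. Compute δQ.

Each factor contributes (exponent × relative error)² to (δQ/Q)²:
  (3·δc/c)² = (3×0.0360)² = 0.0117;  (2·δq/q)² = (2×0.116)² = 0.0538;  (-3·δs/s)² = (-3×0.0117)² = 0.00122;  (-2·δz/z)² = (-2×0.0498)² = 0.00993
δQ/Q = √(0.0767) = 0.277
Q = 8999, so δQ = 0.277 × 8999 = 2490.

2490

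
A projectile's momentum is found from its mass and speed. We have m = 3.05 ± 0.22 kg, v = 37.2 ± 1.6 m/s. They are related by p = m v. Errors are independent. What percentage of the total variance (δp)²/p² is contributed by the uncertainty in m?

(δp/p)² = (1·δm/m)² + (1·δv/v)²
  m term: (1×0.0721)² = 0.00520
  v term: (1×0.0430)² = 0.00185
Total = 0.00705. Share from m = 0.00520/0.00705 = 0.738.

73.8%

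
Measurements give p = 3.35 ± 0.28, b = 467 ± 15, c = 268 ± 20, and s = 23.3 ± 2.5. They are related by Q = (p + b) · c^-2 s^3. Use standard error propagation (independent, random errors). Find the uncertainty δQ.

29.5

Let u = p + b = 470. δu = √(δp² + δb²) = √(0.0784 + 225) = 15.0, so δu/u = 0.0319.
Q is then a monomial in u, c, s:
δQ/Q = √((δu/u)² + (-2·δc/c)² + (3·δs/s)²) = √(0.00102 + 0.0223 + 0.104) = 0.356
Q = 82.8, so δQ = 0.356 × 82.8 = 29.5.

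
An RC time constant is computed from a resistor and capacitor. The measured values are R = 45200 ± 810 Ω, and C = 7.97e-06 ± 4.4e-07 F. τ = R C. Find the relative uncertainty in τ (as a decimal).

For a monomial τ ∝ R, C, fractional errors add in quadrature:
  (1·δR/R)² = (1×0.0179)² = 0.000321;  (1·δC/C)² = (1×0.0552)² = 0.00305
δτ/τ = √(0.00337) = 0.0580

0.0580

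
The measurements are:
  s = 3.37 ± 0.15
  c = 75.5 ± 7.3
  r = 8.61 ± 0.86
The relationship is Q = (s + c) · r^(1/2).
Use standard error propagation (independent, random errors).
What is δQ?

24.3

Let u = s + c = 78.9. δu = √(δs² + δc²) = √(0.0225 + 53.3) = 7.30, so δu/u = 0.0926.
Q is then a monomial in u, r:
δQ/Q = √((δu/u)² + (½·δr/r)²) = √(0.00857 + 0.00249) = 0.105
Q = 231, so δQ = 0.105 × 231 = 24.3.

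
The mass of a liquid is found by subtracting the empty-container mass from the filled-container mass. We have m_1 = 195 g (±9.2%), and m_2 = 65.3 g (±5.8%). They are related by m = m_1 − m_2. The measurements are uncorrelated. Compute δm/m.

Sums and differences: (δm)² = Σ (cᵢ δxᵢ)².
  (δm_1)² = 322;  (δm_2)² = 14.3
δm = √(336) = 18.3 g
m = 130 g, so δm/m = 18.3/130 = 0.141.

0.141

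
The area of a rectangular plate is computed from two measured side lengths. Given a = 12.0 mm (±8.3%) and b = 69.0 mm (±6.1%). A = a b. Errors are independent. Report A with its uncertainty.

828 ± 85.3 mm^2

Products/powers → add relative errors in quadrature, weighted by exponent:
  (1·δa/a)² = (1×0.0830)² = 0.00689;  (1·δb/b)² = (1×0.0610)² = 0.00372
δA/A = √(0.0106) = 0.103
A = 828 mm^2, so δA = 0.103 × 828 = 85.3 mm^2.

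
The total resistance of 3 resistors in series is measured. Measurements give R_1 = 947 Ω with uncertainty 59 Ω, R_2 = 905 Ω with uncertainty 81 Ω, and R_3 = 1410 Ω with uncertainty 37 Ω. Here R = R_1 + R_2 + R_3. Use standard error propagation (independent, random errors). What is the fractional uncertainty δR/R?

0.0327

Each term contributes (cᵢ δxᵢ)² to (δR)²:
  (δR_1)² = 3480;  (δR_2)² = 6560;  (δR_3)² = 1370
δR = √(11400) = 107 Ω
R = 3260 Ω, so δR/R = 107/3260 = 0.0327.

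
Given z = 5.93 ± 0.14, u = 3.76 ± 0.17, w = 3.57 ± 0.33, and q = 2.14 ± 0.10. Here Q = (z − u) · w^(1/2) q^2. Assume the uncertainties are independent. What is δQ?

2.73

Let h = z − u = 2.17. δh = √(δz² + δu²) = √(0.0196 + 0.0289) = 0.220, so δh/h = 0.101.
Q is then a monomial in h, w, q:
δQ/Q = √((δh/h)² + (½·δw/w)² + (2·δq/q)²) = √(0.0103 + 0.00214 + 0.00873) = 0.145
Q = 18.8, so δQ = 0.145 × 18.8 = 2.73.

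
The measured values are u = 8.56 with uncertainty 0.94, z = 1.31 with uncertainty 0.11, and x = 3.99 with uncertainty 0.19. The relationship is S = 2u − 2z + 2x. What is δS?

1.93

Absolute uncertainties add in quadrature for a linear combination:
  (2·δu)² = 3.53;  (2·δz)² = 0.0484;  (2·δx)² = 0.144
δS = √(3.73) = 1.93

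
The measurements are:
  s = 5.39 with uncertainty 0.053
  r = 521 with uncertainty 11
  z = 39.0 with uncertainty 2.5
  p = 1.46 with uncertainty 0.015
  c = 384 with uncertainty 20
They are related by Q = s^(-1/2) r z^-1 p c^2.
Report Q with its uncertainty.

For a monomial Q ∝ s^(-1/2), r, z^-1, p, c^2, fractional errors add in quadrature:
  (−½·δs/s)² = (-0.5×0.00983)² = 2.42e-05;  (1·δr/r)² = (1×0.0211)² = 0.000446;  (-1·δz/z)² = (-1×0.0641)² = 0.00411;  (1·δp/p)² = (1×0.0103)² = 0.000106;  (2·δc/c)² = (2×0.0521)² = 0.0109
δQ/Q = √(0.0155) = 0.125
Q = 1.24e+06, so δQ = 0.125 × 1.24e+06 = 1.54e+05.

(1.24 ± 0.154) × 10^6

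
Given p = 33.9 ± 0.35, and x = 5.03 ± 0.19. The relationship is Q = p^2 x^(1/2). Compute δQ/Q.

0.0280

Q is a product of powers, so relative uncertainties combine in quadrature:
  (2·δp/p)² = (2×0.0103)² = 0.000426;  (½·δx/x)² = (0.5×0.0378)² = 0.000357
δQ/Q = √(0.000783) = 0.0280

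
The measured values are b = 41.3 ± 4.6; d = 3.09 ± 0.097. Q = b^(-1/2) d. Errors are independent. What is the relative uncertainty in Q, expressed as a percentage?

6.39%

Each factor contributes (exponent × relative error)² to (δQ/Q)²:
  (−½·δb/b)² = (-0.5×0.111)² = 0.00310;  (1·δd/d)² = (1×0.0314)² = 0.000985
δQ/Q = √(0.00409) = 0.0639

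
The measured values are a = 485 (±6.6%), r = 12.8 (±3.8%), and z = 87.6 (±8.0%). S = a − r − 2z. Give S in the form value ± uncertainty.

For a sum/difference, combine absolute errors in quadrature:
  (δa)² = 1020;  (δr)² = 0.237;  (2·δz)² = 196
δS = √(1220) = 34.9
S = 297.

297 ± 34.9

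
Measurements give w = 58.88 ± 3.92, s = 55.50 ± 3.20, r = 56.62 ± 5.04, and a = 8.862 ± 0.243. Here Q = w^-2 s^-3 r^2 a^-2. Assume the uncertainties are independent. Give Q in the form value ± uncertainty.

(6.888 ± 1.98) × 10^-8

Q is a product of powers, so relative uncertainties combine in quadrature:
  (-2·δw/w)² = (-2×0.0666)² = 0.0177;  (-3·δs/s)² = (-3×0.0577)² = 0.0299;  (2·δr/r)² = (2×0.0890)² = 0.0317;  (-2·δa/a)² = (-2×0.0274)² = 0.00301
δQ/Q = √(0.0824) = 0.287
Q = 6.888e-08, so δQ = 0.287 × 6.888e-08 = 1.98e-08.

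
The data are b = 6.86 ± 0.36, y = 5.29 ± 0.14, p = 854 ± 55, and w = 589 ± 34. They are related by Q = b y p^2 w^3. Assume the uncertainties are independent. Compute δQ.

1.21e+15

Products/powers → add relative errors in quadrature, weighted by exponent:
  (1·δb/b)² = (1×0.0525)² = 0.00275;  (1·δy/y)² = (1×0.0265)² = 0.000700;  (2·δp/p)² = (2×0.0644)² = 0.0166;  (3·δw/w)² = (3×0.0577)² = 0.0300
δQ/Q = √(0.0500) = 0.224
Q = 5.41e+15, so δQ = 0.224 × 5.41e+15 = 1.21e+15.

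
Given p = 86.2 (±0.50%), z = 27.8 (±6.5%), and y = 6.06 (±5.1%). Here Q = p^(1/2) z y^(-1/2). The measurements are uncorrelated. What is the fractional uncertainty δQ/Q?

Relative error in a monomial: (δQ/Q)² = Σ (nᵢ · δxᵢ/xᵢ)².
  (½·δp/p)² = (0.5×0.00500)² = 6.25e-06;  (1·δz/z)² = (1×0.0650)² = 0.00423;  (−½·δy/y)² = (-0.5×0.0510)² = 0.000650
δQ/Q = √(0.00488) = 0.0699

0.0699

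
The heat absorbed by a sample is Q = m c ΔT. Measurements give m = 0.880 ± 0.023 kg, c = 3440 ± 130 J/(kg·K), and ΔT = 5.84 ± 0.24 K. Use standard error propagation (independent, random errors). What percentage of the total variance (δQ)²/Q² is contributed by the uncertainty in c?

37.6%

(δQ/Q)² = (1·δm/m)² + (1·δc/c)² + (1·δΔT/ΔT)²
  m term: (1×0.0261)² = 0.000683
  c term: (1×0.0378)² = 0.00143
  ΔT term: (1×0.0411)² = 0.00169
Total = 0.00380. Share from c = 0.00143/0.00380 = 0.376.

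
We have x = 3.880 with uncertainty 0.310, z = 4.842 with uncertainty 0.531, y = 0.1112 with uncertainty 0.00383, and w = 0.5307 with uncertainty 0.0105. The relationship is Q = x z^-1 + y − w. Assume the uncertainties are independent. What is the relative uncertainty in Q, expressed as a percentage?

28.6%

Let p = x·z^-1 = 0.8013. δp/p = √((1·δx/x)² + (-1·δz/z)²) = √(0.00638 + 0.0120) = 0.136, so δp = 0.109.
Q = p + y − w: δQ = √(δp² + δy² + δw²) = √(0.0118 + 1.47e-05 + 0.000110) = 0.109
Q = 0.3818, so δQ/Q = 0.109/0.3818 = 0.286.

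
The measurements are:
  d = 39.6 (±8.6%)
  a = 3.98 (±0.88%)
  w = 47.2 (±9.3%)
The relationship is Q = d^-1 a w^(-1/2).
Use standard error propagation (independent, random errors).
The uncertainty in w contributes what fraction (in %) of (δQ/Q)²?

(δQ/Q)² = (-1·δd/d)² + (1·δa/a)² + (−½·δw/w)²
  d term: (-1×0.0860)² = 0.00740
  a term: (1×0.00880)² = 7.74e-05
  w term: (-0.5×0.0930)² = 0.00216
Total = 0.00964. Share from w = 0.00216/0.00964 = 0.224.

22.4%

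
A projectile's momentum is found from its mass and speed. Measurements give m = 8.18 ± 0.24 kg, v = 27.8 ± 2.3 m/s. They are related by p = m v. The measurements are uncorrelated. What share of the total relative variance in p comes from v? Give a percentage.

88.8%

(δp/p)² = (1·δm/m)² + (1·δv/v)²
  m term: (1×0.0293)² = 0.000861
  v term: (1×0.0827)² = 0.00684
Total = 0.00771. Share from v = 0.00684/0.00771 = 0.888.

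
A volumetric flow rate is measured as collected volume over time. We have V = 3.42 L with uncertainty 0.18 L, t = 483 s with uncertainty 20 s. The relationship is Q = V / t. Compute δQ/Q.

Since Q is a product/quotient, work with relative uncertainties:
  (1·δV/V)² = (1×0.0526)² = 0.00277;  (-1·δt/t)² = (-1×0.0414)² = 0.00171
δQ/Q = √(0.00448) = 0.0670

0.0670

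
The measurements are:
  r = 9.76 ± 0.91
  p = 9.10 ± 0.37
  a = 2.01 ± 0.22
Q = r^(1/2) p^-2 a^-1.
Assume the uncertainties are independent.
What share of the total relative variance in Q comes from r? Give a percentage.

(δQ/Q)² = (½·δr/r)² + (-2·δp/p)² + (-1·δa/a)²
  r term: (0.5×0.0932)² = 0.00217
  p term: (-2×0.0407)² = 0.00661
  a term: (-1×0.109)² = 0.0120
Total = 0.0208. Share from r = 0.00217/0.0208 = 0.105.

10.5%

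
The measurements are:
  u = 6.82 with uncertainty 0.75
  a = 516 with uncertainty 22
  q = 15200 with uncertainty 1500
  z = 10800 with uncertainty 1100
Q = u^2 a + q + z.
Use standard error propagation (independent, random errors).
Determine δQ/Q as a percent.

Let p = u^2·a = 24000. δp/p = √((2·δu/u)² + (1·δa/a)²) = √(0.0484 + 0.00182) = 0.224, so δp = 5380.
Q = p + q + z: δQ = √(δp² + δq² + δz²) = √(2.89e+07 + 2.25e+06 + 1.21e+06) = 5690
Q = 50000, so δQ/Q = 5690/50000 = 0.114.

11.4%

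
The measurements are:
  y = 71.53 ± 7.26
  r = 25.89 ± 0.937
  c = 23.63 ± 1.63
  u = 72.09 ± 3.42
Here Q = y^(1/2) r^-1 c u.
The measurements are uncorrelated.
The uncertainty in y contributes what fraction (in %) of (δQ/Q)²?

(δQ/Q)² = (½·δy/y)² + (-1·δr/r)² + (1·δc/c)² + (1·δu/u)²
  y term: (0.5×0.101)² = 0.00258
  r term: (-1×0.0362)² = 0.00131
  c term: (1×0.0690)² = 0.00476
  u term: (1×0.0474)² = 0.00225
Total = 0.0109. Share from y = 0.00258/0.0109 = 0.236.

23.6%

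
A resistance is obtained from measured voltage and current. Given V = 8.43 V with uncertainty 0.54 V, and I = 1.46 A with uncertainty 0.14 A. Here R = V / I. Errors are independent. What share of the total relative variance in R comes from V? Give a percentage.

30.9%

(δR/R)² = (1·δV/V)² + (-1·δI/I)²
  V term: (1×0.0641)² = 0.00410
  I term: (-1×0.0959)² = 0.00919
Total = 0.0133. Share from V = 0.00410/0.0133 = 0.309.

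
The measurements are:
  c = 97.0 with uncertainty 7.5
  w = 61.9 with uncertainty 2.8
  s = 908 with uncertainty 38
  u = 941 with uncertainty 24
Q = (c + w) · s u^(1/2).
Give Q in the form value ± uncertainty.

(4.43 ± 0.295) × 10^6

Let h = c + w = 159. δh = √(δc² + δw²) = √(56.2 + 7.84) = 8.01, so δh/h = 0.0504.
Q is then a monomial in h, s, u:
δQ/Q = √((δh/h)² + (1·δs/s)² + (½·δu/u)²) = √(0.00254 + 0.00175 + 0.000163) = 0.0667
Q = 4.43e+06, so δQ = 0.0667 × 4.43e+06 = 2.95e+05.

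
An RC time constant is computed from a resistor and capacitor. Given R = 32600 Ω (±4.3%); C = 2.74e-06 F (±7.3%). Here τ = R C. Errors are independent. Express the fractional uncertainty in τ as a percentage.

8.47%

For a monomial τ ∝ R, C, fractional errors add in quadrature:
  (1·δR/R)² = (1×0.0430)² = 0.00185;  (1·δC/C)² = (1×0.0730)² = 0.00533
δτ/τ = √(0.00718) = 0.0847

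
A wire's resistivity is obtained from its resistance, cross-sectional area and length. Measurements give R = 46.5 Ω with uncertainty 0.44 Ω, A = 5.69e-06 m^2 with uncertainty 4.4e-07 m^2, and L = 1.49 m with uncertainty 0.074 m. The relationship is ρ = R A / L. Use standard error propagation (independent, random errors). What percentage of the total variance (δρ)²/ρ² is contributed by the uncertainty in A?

70.1%

(δρ/ρ)² = (1·δR/R)² + (1·δA/A)² + (-1·δL/L)²
  R term: (1×0.00946)² = 8.95e-05
  A term: (1×0.0773)² = 0.00598
  L term: (-1×0.0497)² = 0.00247
Total = 0.00854. Share from A = 0.00598/0.00854 = 0.701.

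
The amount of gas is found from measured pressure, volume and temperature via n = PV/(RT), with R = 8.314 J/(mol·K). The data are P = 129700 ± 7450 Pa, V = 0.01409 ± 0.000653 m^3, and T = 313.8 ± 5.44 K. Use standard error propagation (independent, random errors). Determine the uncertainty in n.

Products/powers → add relative errors in quadrature, weighted by exponent:
  (1·δP/P)² = (1×0.0574)² = 0.00330;  (1·δV/V)² = (1×0.0463)² = 0.00215;  (-1·δT/T)² = (-1×0.0173)² = 0.000301
δn/n = √(0.00575) = 0.0758
n = 0.7005 mol, so δn = 0.0758 × 0.7005 = 0.0531 mol.

0.0531 mol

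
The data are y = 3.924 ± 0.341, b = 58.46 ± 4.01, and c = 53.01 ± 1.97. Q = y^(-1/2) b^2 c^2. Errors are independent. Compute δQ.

Q is a product of powers, so relative uncertainties combine in quadrature:
  (−½·δy/y)² = (-0.5×0.0869)² = 0.00189;  (2·δb/b)² = (2×0.0686)² = 0.0188;  (2·δc/c)² = (2×0.0372)² = 0.00552
δQ/Q = √(0.0262) = 0.162
Q = 4.848e+06, so δQ = 0.162 × 4.848e+06 = 7.85e+05.

7.85e+05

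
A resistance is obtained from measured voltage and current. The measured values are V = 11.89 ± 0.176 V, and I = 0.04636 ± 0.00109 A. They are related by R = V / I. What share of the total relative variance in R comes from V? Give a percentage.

(δR/R)² = (1·δV/V)² + (-1·δI/I)²
  V term: (1×0.0148)² = 0.000219
  I term: (-1×0.0235)² = 0.000553
Total = 0.000772. Share from V = 0.000219/0.000772 = 0.284.

28.4%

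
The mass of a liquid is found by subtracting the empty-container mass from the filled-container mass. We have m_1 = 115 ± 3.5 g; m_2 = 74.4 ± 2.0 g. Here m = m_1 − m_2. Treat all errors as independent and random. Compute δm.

Each term contributes (cᵢ δxᵢ)² to (δm)²:
  (δm_1)² = 12.2;  (δm_2)² = 4.00
δm = √(16.2) = 4.03 g

4.03 g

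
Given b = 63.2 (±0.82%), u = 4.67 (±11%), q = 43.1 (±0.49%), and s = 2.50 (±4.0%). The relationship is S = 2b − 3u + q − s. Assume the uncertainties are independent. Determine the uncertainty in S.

1.87

Sums and differences: (δS)² = Σ (cᵢ δxᵢ)².
  (2·δb)² = 1.07;  (3·δu)² = 2.37;  (δq)² = 0.0446;  (δs)² = 0.0100
δS = √(3.50) = 1.87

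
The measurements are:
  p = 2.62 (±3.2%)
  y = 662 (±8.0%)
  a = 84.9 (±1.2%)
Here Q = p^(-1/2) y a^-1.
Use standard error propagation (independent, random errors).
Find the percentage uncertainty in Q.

8.25%

For a monomial Q ∝ p^(-1/2), y, a^-1, fractional errors add in quadrature:
  (−½·δp/p)² = (-0.5×0.0320)² = 0.000256;  (1·δy/y)² = (1×0.0800)² = 0.00640;  (-1·δa/a)² = (-1×0.0120)² = 0.000144
δQ/Q = √(0.00680) = 0.0825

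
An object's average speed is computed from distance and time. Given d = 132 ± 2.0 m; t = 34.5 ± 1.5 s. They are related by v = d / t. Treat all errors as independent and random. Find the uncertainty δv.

v is a product of powers, so relative uncertainties combine in quadrature:
  (1·δd/d)² = (1×0.0152)² = 0.000230;  (-1·δt/t)² = (-1×0.0435)² = 0.00189
δv/v = √(0.00212) = 0.0460
v = 3.83 m/s, so δv = 0.0460 × 3.83 = 0.176 m/s.

0.176 m/s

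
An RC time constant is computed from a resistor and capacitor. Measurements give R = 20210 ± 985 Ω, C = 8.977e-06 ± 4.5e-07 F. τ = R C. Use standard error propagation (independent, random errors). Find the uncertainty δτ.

Since τ is a product/quotient, work with relative uncertainties:
  (1·δR/R)² = (1×0.0487)² = 0.00238;  (1·δC/C)² = (1×0.0501)² = 0.00251
δτ/τ = √(0.00489) = 0.0699
τ = 0.1814 s, so δτ = 0.0699 × 0.1814 = 0.0127 s.

0.0127 s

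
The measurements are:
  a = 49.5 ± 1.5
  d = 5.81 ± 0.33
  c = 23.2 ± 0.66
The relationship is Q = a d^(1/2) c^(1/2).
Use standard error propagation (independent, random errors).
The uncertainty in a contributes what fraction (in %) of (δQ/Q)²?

47.7%

(δQ/Q)² = (1·δa/a)² + (½·δd/d)² + (½·δc/c)²
  a term: (1×0.0303)² = 0.000918
  d term: (0.5×0.0568)² = 0.000807
  c term: (0.5×0.0284)² = 0.000202
Total = 0.00193. Share from a = 0.000918/0.00193 = 0.477.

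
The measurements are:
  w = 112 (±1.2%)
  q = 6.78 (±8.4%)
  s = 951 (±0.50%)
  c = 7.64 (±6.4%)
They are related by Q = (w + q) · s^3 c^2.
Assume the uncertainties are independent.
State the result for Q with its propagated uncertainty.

(5.96 ± 0.772) × 10^12

Let u = w + q = 119. δu = √(δw² + δq²) = √(1.81 + 0.324) = 1.46, so δu/u = 0.0123.
Q is then a monomial in u, s, c:
δQ/Q = √((δu/u)² + (3·δs/s)² + (2·δc/c)²) = √(0.000151 + 0.000225 + 0.0164) = 0.129
Q = 5.96e+12, so δQ = 0.129 × 5.96e+12 = 7.72e+11.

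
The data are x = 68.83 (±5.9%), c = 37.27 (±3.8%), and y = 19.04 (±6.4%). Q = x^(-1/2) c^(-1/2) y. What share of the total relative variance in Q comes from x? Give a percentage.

(δQ/Q)² = (−½·δx/x)² + (−½·δc/c)² + (1·δy/y)²
  x term: (-0.5×0.0590)² = 0.000870
  c term: (-0.5×0.0380)² = 0.000361
  y term: (1×0.0640)² = 0.00410
Total = 0.00533. Share from x = 0.000870/0.00533 = 0.163.

16.3%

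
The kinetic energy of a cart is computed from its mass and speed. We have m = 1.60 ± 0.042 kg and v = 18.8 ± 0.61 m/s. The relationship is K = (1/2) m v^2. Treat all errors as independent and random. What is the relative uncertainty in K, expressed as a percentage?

Each factor contributes (exponent × relative error)² to (δK/K)²:
  (1·δm/m)² = (1×0.0262)² = 0.000689;  (2·δv/v)² = (2×0.0324)² = 0.00421
δK/K = √(0.00490) = 0.0700

7.00%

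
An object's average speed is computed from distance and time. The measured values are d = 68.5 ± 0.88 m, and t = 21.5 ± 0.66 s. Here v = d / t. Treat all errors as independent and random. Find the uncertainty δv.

0.106 m/s

Each factor contributes (exponent × relative error)² to (δv/v)²:
  (1·δd/d)² = (1×0.0128)² = 0.000165;  (-1·δt/t)² = (-1×0.0307)² = 0.000942
δv/v = √(0.00111) = 0.0333
v = 3.19 m/s, so δv = 0.0333 × 3.19 = 0.106 m/s.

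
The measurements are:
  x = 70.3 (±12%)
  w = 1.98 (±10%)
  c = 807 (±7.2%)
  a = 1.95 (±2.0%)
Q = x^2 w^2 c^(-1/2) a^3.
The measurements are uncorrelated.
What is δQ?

For a monomial Q ∝ x^2, w^2, c^(-1/2), a^3, fractional errors add in quadrature:
  (2·δx/x)² = (2×0.120)² = 0.0576;  (2·δw/w)² = (2×0.100)² = 0.0400;  (−½·δc/c)² = (-0.5×0.0720)² = 0.00130;  (3·δa/a)² = (3×0.0200)² = 0.00360
δQ/Q = √(0.102) = 0.320
Q = 5060, so δQ = 0.320 × 5060 = 1620.

1620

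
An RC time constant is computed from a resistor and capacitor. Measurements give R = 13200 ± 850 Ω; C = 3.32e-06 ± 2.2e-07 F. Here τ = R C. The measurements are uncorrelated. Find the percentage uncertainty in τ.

Since τ is a product/quotient, work with relative uncertainties:
  (1·δR/R)² = (1×0.0644)² = 0.00415;  (1·δC/C)² = (1×0.0663)² = 0.00439
δτ/τ = √(0.00854) = 0.0924

9.24%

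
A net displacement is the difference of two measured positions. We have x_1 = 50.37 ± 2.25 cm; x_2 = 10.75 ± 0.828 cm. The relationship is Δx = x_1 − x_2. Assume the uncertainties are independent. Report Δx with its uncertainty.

39.62 ± 2.40 cm

Absolute uncertainties add in quadrature for a linear combination:
  (δx_1)² = 5.06;  (δx_2)² = 0.686
δΔx = √(5.75) = 2.40 cm
Δx = 39.62 cm.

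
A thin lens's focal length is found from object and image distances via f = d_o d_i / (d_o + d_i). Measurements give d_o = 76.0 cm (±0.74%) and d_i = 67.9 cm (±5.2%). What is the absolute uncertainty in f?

∂f/∂d_o = (d_i/(d_o+d_i))² = 0.223;  ∂f/∂d_i = (d_o/(d_o+d_i))² = 0.279
δf = √((∂f/∂d_o · δd_o)² + (∂f/∂d_i · δd_i)²) = √(0.0157 + 0.970) = 0.993 cm

0.993 cm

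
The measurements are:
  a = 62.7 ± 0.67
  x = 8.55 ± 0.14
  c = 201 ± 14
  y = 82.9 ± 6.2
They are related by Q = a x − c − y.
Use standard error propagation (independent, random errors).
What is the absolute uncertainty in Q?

18.6

Let p = a·x = 536. δp/p = √((1·δa/a)² + (1·δx/x)²) = √(0.000114 + 0.000268) = 0.0196, so δp = 10.5.
Q = p − c − y: δQ = √(δp² + δc² + δy²) = √(110 + 196 + 38.4) = 18.6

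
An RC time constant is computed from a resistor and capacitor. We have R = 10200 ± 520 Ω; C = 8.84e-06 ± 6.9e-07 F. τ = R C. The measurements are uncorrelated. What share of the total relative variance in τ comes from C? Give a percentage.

(δτ/τ)² = (1·δR/R)² + (1·δC/C)²
  R term: (1×0.0510)² = 0.00260
  C term: (1×0.0781)² = 0.00609
Total = 0.00869. Share from C = 0.00609/0.00869 = 0.701.

70.1%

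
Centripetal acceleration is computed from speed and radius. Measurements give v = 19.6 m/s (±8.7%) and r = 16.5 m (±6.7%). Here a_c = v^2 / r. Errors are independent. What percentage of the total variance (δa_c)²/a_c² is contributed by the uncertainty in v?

87.1%

(δa_c/a_c)² = (2·δv/v)² + (-1·δr/r)²
  v term: (2×0.0870)² = 0.0303
  r term: (-1×0.0670)² = 0.00449
Total = 0.0348. Share from v = 0.0303/0.0348 = 0.871.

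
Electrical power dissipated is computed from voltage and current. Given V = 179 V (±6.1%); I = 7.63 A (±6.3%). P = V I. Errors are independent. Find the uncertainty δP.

120 W

Since P is a product/quotient, work with relative uncertainties:
  (1·δV/V)² = (1×0.0610)² = 0.00372;  (1·δI/I)² = (1×0.0630)² = 0.00397
δP/P = √(0.00769) = 0.0877
P = 1370 W, so δP = 0.0877 × 1370 = 120 W.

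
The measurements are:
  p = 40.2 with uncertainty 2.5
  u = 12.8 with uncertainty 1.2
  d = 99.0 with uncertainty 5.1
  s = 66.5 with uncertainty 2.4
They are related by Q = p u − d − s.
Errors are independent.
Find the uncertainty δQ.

58.2

Let w = p·u = 515. δw/w = √((1·δp/p)² + (1·δu/u)²) = √(0.00387 + 0.00879) = 0.113, so δw = 57.9.
Q = w − d − s: δQ = √(δw² + δd² + δs²) = √(3350 + 26.0 + 5.76) = 58.2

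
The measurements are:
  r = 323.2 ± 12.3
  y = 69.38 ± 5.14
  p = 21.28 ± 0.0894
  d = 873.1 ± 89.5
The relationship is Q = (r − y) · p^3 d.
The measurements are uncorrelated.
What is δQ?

Let u = r − y = 253.8. δu = √(δr² + δy²) = √(151 + 26.4) = 13.3, so δu/u = 0.0525.
Q is then a monomial in u, p, d:
δQ/Q = √((δu/u)² + (3·δp/p)² + (1·δd/d)²) = √(0.00276 + 0.000159 + 0.0105) = 0.116
Q = 2.136e+09, so δQ = 0.116 × 2.136e+09 = 2.47e+08.

2.47e+08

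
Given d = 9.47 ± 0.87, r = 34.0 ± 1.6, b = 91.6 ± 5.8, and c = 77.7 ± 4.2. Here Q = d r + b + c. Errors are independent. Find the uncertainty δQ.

Let p = d·r = 322. δp/p = √((1·δd/d)² + (1·δr/r)²) = √(0.00844 + 0.00221) = 0.103, so δp = 33.2.
Q = p + b + c: δQ = √(δp² + δb² + δc²) = √(1100 + 33.6 + 17.6) = 34.0

34.0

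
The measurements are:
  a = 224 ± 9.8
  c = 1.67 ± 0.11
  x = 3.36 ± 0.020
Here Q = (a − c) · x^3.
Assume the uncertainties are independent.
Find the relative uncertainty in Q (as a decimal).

Let u = a − c = 222. δu = √(δa² + δc²) = √(96.0 + 0.0121) = 9.80, so δu/u = 0.0441.
Q is then a monomial in u, x:
δQ/Q = √((δu/u)² + (3·δx/x)²) = √(0.00194 + 0.000319) = 0.0476

0.0476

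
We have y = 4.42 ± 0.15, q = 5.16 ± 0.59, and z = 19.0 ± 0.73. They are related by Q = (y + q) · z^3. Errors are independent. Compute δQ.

Let u = y + q = 9.58. δu = √(δy² + δq²) = √(0.0225 + 0.348) = 0.609, so δu/u = 0.0635.
Q is then a monomial in u, z:
δQ/Q = √((δu/u)² + (3·δz/z)²) = √(0.00404 + 0.0133) = 0.132
Q = 65700, so δQ = 0.132 × 65700 = 8650.

8650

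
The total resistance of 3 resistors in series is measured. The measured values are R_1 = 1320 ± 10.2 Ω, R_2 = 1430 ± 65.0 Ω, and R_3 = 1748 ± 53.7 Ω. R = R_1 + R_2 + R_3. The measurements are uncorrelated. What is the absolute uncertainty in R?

84.9 Ω

Sums and differences: (δR)² = Σ (cᵢ δxᵢ)².
  (δR_1)² = 104;  (δR_2)² = 4220;  (δR_3)² = 2880
δR = √(7210) = 84.9 Ω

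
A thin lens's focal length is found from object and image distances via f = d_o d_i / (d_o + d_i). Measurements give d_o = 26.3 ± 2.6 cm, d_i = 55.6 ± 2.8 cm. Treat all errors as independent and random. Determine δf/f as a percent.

∂f/∂d_o = (d_i/(d_o+d_i))² = 0.461;  ∂f/∂d_i = (d_o/(d_o+d_i))² = 0.103
δf = √((∂f/∂d_o · δd_o)² + (∂f/∂d_i · δd_i)²) = √(1.44 + 0.0834) = 1.23 cm
f = 17.9 cm, so δf/f = 1.23/17.9 = 0.0690.

6.90%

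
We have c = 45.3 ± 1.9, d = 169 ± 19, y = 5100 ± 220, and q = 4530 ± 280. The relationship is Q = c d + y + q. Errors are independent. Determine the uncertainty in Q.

Let p = c·d = 7660. δp/p = √((1·δc/c)² + (1·δd/d)²) = √(0.00176 + 0.0126) = 0.120, so δp = 919.
Q = p + y + q: δQ = √(δp² + δy² + δq²) = √(8.44e+05 + 48400 + 78400) = 985

985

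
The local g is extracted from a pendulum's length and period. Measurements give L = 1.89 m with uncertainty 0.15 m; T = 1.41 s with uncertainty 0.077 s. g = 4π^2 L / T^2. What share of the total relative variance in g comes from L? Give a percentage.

(δg/g)² = (1·δL/L)² + (-2·δT/T)²
  L term: (1×0.0794)² = 0.00630
  T term: (-2×0.0546)² = 0.0119
Total = 0.0182. Share from L = 0.00630/0.0182 = 0.346.

34.6%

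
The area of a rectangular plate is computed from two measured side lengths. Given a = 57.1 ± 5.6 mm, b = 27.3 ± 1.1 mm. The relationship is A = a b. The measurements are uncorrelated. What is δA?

165 mm^2

For a monomial A ∝ a, b, fractional errors add in quadrature:
  (1·δa/a)² = (1×0.0981)² = 0.00962;  (1·δb/b)² = (1×0.0403)² = 0.00162
δA/A = √(0.0112) = 0.106
A = 1560 mm^2, so δA = 0.106 × 1560 = 165 mm^2.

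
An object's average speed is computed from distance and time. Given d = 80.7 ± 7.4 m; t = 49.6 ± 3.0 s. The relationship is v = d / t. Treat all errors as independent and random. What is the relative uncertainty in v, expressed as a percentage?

Each factor contributes (exponent × relative error)² to (δv/v)²:
  (1·δd/d)² = (1×0.0917)² = 0.00841;  (-1·δt/t)² = (-1×0.0605)² = 0.00366
δv/v = √(0.0121) = 0.110

11.0%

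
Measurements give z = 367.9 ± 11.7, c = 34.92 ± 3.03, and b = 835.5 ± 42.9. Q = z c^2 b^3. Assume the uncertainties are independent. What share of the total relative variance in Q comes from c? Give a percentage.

54.9%

(δQ/Q)² = (1·δz/z)² + (2·δc/c)² + (3·δb/b)²
  z term: (1×0.0318)² = 0.00101
  c term: (2×0.0868)² = 0.0301
  b term: (3×0.0513)² = 0.0237
Total = 0.0549. Share from c = 0.0301/0.0549 = 0.549.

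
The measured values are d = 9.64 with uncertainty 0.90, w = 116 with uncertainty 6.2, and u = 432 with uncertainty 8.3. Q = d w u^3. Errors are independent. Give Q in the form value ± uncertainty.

(9.02 ± 1.10) × 10^10

Since Q is a product/quotient, work with relative uncertainties:
  (1·δd/d)² = (1×0.0934)² = 0.00872;  (1·δw/w)² = (1×0.0534)² = 0.00286;  (3·δu/u)² = (3×0.0192)² = 0.00332
δQ/Q = √(0.0149) = 0.122
Q = 9.02e+10, so δQ = 0.122 × 9.02e+10 = 1.1e+10.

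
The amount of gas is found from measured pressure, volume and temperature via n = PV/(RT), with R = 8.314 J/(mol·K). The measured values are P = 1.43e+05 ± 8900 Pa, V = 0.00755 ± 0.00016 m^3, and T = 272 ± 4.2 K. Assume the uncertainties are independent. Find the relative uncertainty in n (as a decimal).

0.0675

Each factor contributes (exponent × relative error)² to (δn/n)²:
  (1·δP/P)² = (1×0.0622)² = 0.00387;  (1·δV/V)² = (1×0.0212)² = 0.000449;  (-1·δT/T)² = (-1×0.0154)² = 0.000238
δn/n = √(0.00456) = 0.0675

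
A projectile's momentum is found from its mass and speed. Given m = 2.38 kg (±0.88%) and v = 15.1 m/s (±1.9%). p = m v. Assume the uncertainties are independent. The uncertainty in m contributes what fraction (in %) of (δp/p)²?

(δp/p)² = (1·δm/m)² + (1·δv/v)²
  m term: (1×0.00880)² = 7.74e-05
  v term: (1×0.0190)² = 0.000361
Total = 0.000438. Share from m = 7.74e-05/0.000438 = 0.177.

17.7%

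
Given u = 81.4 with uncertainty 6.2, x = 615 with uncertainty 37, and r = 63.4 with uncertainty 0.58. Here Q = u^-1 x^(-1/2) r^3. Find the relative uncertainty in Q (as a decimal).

0.0864

Relative error in a monomial: (δQ/Q)² = Σ (nᵢ · δxᵢ/xᵢ)².
  (-1·δu/u)² = (-1×0.0762)² = 0.00580;  (−½·δx/x)² = (-0.5×0.0602)² = 0.000905;  (3·δr/r)² = (3×0.00915)² = 0.000753
δQ/Q = √(0.00746) = 0.0864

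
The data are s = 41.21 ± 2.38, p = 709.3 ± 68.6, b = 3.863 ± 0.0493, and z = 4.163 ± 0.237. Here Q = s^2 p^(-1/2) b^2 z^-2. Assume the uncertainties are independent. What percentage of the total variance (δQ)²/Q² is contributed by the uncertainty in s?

(δQ/Q)² = (2·δs/s)² + (−½·δp/p)² + (2·δb/b)² + (-2·δz/z)²
  s term: (2×0.0578)² = 0.0133
  p term: (-0.5×0.0967)² = 0.00234
  b term: (2×0.0128)² = 0.000651
  z term: (-2×0.0569)² = 0.0130
Total = 0.0293. Share from s = 0.0133/0.0293 = 0.455.

45.5%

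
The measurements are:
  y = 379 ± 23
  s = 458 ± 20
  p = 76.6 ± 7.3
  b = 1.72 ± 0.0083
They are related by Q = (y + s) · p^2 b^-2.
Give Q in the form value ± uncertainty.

(1.66 ± 0.323) × 10^6

Let u = y + s = 837. δu = √(δy² + δs²) = √(529 + 400) = 30.5, so δu/u = 0.0364.
Q is then a monomial in u, p, b:
δQ/Q = √((δu/u)² + (2·δp/p)² + (-2·δb/b)²) = √(0.00133 + 0.0363 + 9.31e-05) = 0.194
Q = 1.66e+06, so δQ = 0.194 × 1.66e+06 = 3.23e+05.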